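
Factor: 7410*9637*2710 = 2^2 *3^1 * 5^2*13^1*19^1 * 23^1*271^1*419^1 = 193521560700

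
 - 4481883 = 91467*( - 49 ) 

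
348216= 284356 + 63860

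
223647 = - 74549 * ( - 3)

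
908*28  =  25424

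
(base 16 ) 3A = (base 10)58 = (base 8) 72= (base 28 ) 22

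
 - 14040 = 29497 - 43537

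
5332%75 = 7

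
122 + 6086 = 6208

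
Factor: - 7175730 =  - 2^1*3^1*5^1*19^1*12589^1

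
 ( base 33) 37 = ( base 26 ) 42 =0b1101010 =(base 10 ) 106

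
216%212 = 4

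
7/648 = 7/648= 0.01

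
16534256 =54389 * 304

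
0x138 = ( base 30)AC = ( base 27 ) bf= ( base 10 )312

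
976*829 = 809104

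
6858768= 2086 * 3288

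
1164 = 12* 97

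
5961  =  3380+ 2581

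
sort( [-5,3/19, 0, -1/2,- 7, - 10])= [-10,-7,  -  5, - 1/2,0 , 3/19] 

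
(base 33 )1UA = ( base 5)31324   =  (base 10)2089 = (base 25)38E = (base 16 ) 829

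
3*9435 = 28305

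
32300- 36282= - 3982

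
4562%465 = 377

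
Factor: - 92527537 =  - 47^1*911^1*2161^1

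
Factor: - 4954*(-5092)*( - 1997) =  - 2^3*19^1*67^1*1997^1*2477^1 = - 50375858696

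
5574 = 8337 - 2763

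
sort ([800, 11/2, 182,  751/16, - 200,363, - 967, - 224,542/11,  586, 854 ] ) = [-967, - 224, - 200,11/2,  751/16,542/11,  182,  363, 586, 800,854]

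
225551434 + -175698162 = 49853272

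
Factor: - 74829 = -3^1 * 24943^1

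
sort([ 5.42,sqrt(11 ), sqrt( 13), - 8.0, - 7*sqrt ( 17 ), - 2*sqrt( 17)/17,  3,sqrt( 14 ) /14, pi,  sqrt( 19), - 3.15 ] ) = [-7*sqrt ( 17 ), - 8.0,-3.15  , - 2*sqrt( 17) /17,  sqrt (14 ) /14, 3, pi, sqrt (11),sqrt( 13),  sqrt(19 ),5.42] 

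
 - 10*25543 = - 255430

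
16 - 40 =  - 24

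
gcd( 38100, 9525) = 9525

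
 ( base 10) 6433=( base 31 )6lg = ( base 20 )g1d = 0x1921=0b1100100100001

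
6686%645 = 236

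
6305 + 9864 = 16169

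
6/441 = 2/147 = 0.01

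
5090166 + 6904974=11995140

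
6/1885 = 6/1885 = 0.00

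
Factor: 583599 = 3^1  *  47^1*4139^1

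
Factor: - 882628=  - 2^2 * 263^1*839^1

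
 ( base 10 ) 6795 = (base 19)IFC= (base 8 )15213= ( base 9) 10280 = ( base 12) 3b23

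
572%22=0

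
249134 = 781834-532700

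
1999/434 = 4 + 263/434 = 4.61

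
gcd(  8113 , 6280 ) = 1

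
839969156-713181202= 126787954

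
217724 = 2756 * 79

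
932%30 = 2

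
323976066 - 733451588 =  - 409475522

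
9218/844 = 4609/422 =10.92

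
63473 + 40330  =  103803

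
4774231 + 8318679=13092910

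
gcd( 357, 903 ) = 21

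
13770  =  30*459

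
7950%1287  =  228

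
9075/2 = 4537 + 1/2 = 4537.50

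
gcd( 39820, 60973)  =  11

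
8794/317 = 8794/317 = 27.74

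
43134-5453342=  - 5410208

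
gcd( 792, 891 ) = 99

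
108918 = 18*6051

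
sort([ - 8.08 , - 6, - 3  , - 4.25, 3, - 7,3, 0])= [ - 8.08,-7 , -6,-4.25, - 3, 0,3,3]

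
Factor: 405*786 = 2^1 *3^5*5^1*131^1  =  318330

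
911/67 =13 + 40/67=13.60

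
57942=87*666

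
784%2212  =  784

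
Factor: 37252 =2^2  *  67^1 *139^1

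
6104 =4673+1431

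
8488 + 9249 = 17737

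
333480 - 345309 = - 11829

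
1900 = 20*95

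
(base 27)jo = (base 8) 1031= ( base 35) fc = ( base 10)537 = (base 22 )129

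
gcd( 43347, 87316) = 1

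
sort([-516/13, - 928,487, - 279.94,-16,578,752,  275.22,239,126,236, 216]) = [ - 928, - 279.94,-516/13 ,- 16, 126,216,236,239,275.22, 487,578, 752]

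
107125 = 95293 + 11832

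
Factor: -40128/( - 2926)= 96/7 = 2^5*3^1*7^(  -  1)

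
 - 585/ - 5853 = 195/1951 = 0.10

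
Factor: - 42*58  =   - 2436 = - 2^2*3^1*7^1*29^1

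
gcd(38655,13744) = 859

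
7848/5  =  1569+3/5 = 1569.60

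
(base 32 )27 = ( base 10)71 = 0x47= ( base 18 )3h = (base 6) 155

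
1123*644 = 723212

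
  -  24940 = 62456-87396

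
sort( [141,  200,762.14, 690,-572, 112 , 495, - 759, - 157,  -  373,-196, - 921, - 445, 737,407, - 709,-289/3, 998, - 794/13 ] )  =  [ - 921, - 759,- 709 , -572,-445, - 373, - 196,  -  157,-289/3, - 794/13, 112, 141, 200, 407,495, 690, 737, 762.14, 998 ] 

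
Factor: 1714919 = 1714919^1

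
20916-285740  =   - 264824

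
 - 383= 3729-4112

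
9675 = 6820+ 2855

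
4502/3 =1500 + 2/3  =  1500.67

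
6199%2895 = 409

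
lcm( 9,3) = 9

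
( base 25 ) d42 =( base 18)1771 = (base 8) 20043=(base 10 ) 8227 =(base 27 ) b7j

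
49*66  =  3234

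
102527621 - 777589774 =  - 675062153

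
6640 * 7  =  46480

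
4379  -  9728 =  - 5349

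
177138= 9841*18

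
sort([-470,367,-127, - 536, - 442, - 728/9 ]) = [-536, - 470 , - 442, - 127,  -  728/9, 367]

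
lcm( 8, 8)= 8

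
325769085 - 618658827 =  - 292889742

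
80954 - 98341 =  - 17387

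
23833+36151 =59984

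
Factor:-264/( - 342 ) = 2^2*3^ ( - 1)*11^1*19^(-1) = 44/57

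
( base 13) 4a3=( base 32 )P9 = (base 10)809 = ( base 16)329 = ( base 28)10p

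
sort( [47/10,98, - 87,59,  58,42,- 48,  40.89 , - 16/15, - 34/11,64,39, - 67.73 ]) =[ - 87, - 67.73,  -  48, - 34/11, - 16/15, 47/10 , 39, 40.89,42, 58,59,64,98]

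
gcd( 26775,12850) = 25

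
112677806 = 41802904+70874902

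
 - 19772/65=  - 305 + 53/65 =- 304.18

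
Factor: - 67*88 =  -2^3*11^1*67^1 =- 5896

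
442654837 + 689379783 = 1132034620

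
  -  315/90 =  - 4 + 1/2 = - 3.50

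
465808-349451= 116357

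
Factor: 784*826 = 647584 = 2^5*7^3* 59^1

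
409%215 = 194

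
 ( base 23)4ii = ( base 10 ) 2548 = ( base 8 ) 4764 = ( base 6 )15444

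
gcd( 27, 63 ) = 9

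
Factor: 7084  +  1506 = 2^1*5^1*859^1= 8590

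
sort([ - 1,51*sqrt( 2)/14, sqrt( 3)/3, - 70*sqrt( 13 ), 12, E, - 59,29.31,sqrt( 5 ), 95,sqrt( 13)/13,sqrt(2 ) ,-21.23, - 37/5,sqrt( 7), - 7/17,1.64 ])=[- 70*sqrt( 13 ),-59, - 21.23,-37/5, -1, - 7/17, sqrt( 13 ) /13,sqrt( 3)/3 , sqrt( 2),1.64 , sqrt( 5),sqrt ( 7),  E, 51*sqrt( 2 ) /14, 12, 29.31,95 ]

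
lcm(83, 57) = 4731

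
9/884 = 9/884= 0.01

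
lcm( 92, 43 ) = 3956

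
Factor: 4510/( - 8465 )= - 902/1693 = - 2^1*11^1*41^1*1693^(-1 ) 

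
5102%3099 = 2003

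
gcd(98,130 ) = 2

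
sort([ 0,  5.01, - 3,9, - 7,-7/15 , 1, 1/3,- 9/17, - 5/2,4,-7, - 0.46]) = [-7, - 7, - 3, - 5/2 , - 9/17 , - 7/15, - 0.46, 0,1/3, 1, 4, 5.01,  9]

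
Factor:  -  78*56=  -  4368 =- 2^4*3^1*7^1*13^1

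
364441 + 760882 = 1125323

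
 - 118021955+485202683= 367180728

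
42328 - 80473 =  - 38145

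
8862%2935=57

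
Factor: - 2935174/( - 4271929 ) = 2^1*11^1*133417^1*4271929^(-1) 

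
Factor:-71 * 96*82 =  - 558912 = -  2^6*3^1 * 41^1*71^1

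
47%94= 47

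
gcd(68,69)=1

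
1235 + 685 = 1920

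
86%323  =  86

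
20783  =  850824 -830041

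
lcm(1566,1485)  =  86130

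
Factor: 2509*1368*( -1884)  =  -6466475808  =  - 2^5*3^3*13^1*19^1 * 157^1*193^1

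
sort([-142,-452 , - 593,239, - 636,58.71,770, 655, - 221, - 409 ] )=[ - 636,-593, - 452, - 409, - 221,-142, 58.71,239, 655,770] 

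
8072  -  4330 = 3742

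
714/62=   357/31 = 11.52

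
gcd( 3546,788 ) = 394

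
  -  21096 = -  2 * 10548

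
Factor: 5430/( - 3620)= - 3/2=- 2^( - 1)*3^1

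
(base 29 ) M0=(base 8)1176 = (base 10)638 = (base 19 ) 1eb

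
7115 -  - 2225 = 9340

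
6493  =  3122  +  3371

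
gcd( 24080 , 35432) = 344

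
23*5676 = 130548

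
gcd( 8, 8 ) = 8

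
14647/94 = 155+77/94 = 155.82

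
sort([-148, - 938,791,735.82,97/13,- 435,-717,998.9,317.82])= [ - 938, - 717, - 435,-148, 97/13,317.82,735.82 , 791,  998.9]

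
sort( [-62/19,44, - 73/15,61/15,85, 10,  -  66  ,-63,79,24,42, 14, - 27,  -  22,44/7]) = [ -66, - 63 , - 27,- 22, - 73/15,-62/19, 61/15,44/7,10,14, 24, 42,44,79,85]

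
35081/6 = 35081/6 = 5846.83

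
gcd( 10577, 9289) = 7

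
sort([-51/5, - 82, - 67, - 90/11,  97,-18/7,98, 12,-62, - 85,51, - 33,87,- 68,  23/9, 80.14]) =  [-85, - 82, - 68, - 67, - 62,-33, - 51/5, - 90/11, - 18/7,23/9,12, 51,80.14,87,97,98] 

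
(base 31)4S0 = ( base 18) e9e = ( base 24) 848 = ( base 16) 1268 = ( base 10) 4712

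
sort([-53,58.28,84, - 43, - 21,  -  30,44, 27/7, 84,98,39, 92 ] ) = [ - 53, - 43, - 30,-21, 27/7,39,44,58.28,84,84,92,98] 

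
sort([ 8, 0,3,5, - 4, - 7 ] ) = [ - 7, - 4, 0, 3,5, 8]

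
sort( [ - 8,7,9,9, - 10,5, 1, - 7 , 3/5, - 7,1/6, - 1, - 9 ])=[ - 10, - 9, - 8, - 7, - 7 , - 1,  1/6,3/5,1, 5, 7, 9, 9]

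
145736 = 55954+89782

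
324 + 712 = 1036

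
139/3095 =139/3095  =  0.04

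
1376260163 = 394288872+981971291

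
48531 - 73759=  - 25228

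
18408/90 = 3068/15 =204.53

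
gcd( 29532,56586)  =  6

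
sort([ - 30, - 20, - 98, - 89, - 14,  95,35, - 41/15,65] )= [ - 98, - 89,- 30,-20, - 14, - 41/15 , 35,65 , 95 ] 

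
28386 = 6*4731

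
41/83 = 41/83=0.49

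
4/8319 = 4/8319 = 0.00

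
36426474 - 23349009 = 13077465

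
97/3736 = 97/3736 = 0.03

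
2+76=78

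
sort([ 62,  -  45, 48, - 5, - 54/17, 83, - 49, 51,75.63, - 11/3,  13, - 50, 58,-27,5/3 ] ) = [ - 50, - 49, - 45, - 27, - 5, - 11/3,-54/17, 5/3, 13, 48, 51,58, 62,75.63,  83] 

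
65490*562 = 36805380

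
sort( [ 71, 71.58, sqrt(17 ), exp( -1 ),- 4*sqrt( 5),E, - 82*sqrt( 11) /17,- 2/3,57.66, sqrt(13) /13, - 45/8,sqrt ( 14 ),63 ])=[ - 82*sqrt ( 11 )/17, - 4 *sqrt(5 ), - 45/8, - 2/3,sqrt( 13)/13,exp( - 1), E, sqrt (14 ),sqrt(17), 57.66, 63,71, 71.58]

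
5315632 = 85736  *62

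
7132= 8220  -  1088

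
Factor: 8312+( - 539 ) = 3^1*2591^1 = 7773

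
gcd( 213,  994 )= 71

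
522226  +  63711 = 585937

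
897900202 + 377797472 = 1275697674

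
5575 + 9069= 14644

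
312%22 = 4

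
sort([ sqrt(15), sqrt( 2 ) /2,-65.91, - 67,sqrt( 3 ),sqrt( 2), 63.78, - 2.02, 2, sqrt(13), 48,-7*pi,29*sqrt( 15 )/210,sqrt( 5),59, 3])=[-67, - 65.91,  -  7*pi, - 2.02, 29*sqrt( 15)/210 , sqrt(2 )/2,sqrt( 2), sqrt ( 3 ),  2, sqrt(5), 3,sqrt(13), sqrt(15), 48 , 59,63.78 ] 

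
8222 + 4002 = 12224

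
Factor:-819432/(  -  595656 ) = 19^1*599^1*8273^ ( - 1 )= 11381/8273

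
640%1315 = 640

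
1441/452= 3 + 85/452  =  3.19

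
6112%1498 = 120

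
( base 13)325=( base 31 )hb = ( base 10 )538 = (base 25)LD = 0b1000011010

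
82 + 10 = 92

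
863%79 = 73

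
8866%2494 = 1384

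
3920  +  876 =4796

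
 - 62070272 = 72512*( - 856)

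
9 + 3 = 12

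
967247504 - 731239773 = 236007731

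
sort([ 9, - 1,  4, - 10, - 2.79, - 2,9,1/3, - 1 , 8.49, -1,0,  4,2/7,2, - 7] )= [ - 10, - 7 , - 2.79, - 2,-1, - 1, - 1, 0, 2/7,1/3, 2,4,4,8.49,9,9]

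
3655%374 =289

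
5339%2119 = 1101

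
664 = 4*166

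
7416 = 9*824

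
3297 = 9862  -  6565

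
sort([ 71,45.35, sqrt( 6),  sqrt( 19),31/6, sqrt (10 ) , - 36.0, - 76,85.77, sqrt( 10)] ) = [ - 76, - 36.0, sqrt( 6 ), sqrt(10 ), sqrt (10 ),sqrt( 19 ), 31/6,45.35, 71,  85.77]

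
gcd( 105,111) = 3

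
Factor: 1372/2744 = 2^(-1 ) = 1/2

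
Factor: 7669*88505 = 5^1*31^1*571^1*7669^1 = 678744845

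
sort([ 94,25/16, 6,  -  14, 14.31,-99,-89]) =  [ - 99, - 89 ,-14 , 25/16,  6,14.31,  94]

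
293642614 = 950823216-657180602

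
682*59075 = 40289150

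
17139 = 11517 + 5622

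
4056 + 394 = 4450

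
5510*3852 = 21224520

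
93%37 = 19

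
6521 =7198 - 677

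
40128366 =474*84659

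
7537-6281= 1256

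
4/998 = 2/499 =0.00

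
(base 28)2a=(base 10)66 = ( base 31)24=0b1000010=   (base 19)39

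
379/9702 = 379/9702=0.04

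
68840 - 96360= -27520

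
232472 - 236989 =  - 4517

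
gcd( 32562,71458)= 2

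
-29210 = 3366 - 32576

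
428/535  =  4/5 = 0.80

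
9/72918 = 1/8102 = 0.00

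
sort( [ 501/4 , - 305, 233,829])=[ - 305, 501/4,233, 829]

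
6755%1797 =1364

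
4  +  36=40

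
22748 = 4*5687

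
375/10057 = 375/10057  =  0.04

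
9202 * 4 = 36808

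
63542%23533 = 16476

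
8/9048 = 1/1131= 0.00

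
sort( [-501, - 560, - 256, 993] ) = [ - 560, - 501, - 256,  993 ] 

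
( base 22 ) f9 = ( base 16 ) 153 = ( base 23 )EH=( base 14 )1A3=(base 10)339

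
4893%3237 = 1656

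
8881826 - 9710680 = -828854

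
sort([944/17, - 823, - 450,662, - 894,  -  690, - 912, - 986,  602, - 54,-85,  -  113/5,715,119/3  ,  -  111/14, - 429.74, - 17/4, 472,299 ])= [-986,-912, - 894, - 823, - 690, - 450 , - 429.74, - 85, - 54, - 113/5, - 111/14, - 17/4,  119/3,944/17, 299,472,  602,662,715]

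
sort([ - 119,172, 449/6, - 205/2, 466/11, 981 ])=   [ - 119,  -  205/2 , 466/11,449/6, 172,981] 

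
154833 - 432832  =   - 277999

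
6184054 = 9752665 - 3568611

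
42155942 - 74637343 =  - 32481401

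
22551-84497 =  - 61946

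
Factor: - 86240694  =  -2^1*3^1*17^1*659^1*1283^1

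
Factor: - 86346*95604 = - 8255022984 = - 2^3  *3^5*13^1 *31^1*41^1*257^1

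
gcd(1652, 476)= 28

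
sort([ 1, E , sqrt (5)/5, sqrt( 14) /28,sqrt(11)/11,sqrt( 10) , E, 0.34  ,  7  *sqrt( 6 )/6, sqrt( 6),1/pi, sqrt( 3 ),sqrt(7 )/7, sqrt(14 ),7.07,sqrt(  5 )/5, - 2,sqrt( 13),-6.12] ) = [-6.12,-2,sqrt(14) /28, sqrt ( 11 ) /11,1/pi, 0.34,sqrt ( 7 ) /7,sqrt ( 5)/5,sqrt (5)/5, 1, sqrt(3),sqrt(6 ),E , E,7*sqrt( 6)/6,sqrt(10) , sqrt(13), sqrt(14),7.07] 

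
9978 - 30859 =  - 20881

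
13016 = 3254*4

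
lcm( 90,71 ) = 6390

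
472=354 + 118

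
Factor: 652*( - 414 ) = -269928=-2^3*3^2*23^1*163^1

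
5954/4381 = 458/337 = 1.36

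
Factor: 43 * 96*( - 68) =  - 280704 = - 2^7*3^1*17^1 * 43^1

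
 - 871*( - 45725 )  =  39826475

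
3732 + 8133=11865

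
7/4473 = 1/639 = 0.00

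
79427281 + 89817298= 169244579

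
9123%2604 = 1311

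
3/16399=3/16399 = 0.00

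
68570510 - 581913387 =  - 513342877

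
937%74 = 49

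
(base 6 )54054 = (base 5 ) 214003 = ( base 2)1110011010010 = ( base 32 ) 76i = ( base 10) 7378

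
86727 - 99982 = - 13255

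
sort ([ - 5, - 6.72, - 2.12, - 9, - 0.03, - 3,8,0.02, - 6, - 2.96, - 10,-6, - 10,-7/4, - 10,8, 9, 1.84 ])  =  [ - 10, - 10, - 10, - 9 , - 6.72, - 6, - 6, - 5, - 3 ,-2.96,-2.12,- 7/4, - 0.03,  0.02,  1.84,8, 8,9 ]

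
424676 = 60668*7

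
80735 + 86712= 167447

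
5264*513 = 2700432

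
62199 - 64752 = - 2553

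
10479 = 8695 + 1784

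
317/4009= 317/4009 = 0.08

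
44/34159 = 44/34159 =0.00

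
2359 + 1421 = 3780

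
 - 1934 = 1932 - 3866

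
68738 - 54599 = 14139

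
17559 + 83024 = 100583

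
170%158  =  12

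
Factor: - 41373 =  - 3^2*4597^1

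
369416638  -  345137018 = 24279620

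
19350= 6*3225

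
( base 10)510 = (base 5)4020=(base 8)776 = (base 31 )ge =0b111111110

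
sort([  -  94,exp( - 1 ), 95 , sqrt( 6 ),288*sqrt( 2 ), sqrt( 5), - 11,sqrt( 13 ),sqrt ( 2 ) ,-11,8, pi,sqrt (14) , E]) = [ - 94, - 11,-11,exp( - 1),  sqrt(2),sqrt( 5),sqrt(  6),E,pi,sqrt( 13), sqrt( 14),8, 95,288*sqrt(2) ]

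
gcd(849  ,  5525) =1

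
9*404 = 3636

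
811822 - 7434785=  - 6622963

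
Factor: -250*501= -2^1*3^1*5^3*167^1= - 125250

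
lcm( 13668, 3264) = 218688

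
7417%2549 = 2319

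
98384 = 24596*4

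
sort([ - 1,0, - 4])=[  -  4,-1,0]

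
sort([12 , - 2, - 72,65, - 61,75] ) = [ - 72,-61,  -  2,12,65,75 ]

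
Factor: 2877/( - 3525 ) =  - 959/1175 = - 5^( - 2)*7^1 *47^( -1 )*137^1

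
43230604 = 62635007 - 19404403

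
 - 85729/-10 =85729/10=8572.90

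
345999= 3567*97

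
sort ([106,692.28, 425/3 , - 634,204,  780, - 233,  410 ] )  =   [ - 634  ,  -  233, 106, 425/3,204 , 410, 692.28,780]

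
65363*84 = 5490492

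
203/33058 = 203/33058 = 0.01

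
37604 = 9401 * 4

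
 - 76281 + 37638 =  - 38643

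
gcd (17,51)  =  17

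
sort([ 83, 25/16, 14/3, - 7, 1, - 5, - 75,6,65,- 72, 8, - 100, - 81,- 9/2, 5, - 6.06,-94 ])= [  -  100, - 94, - 81, - 75, - 72,-7, - 6.06,  -  5, - 9/2,1, 25/16,14/3, 5,6, 8, 65,83] 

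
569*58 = 33002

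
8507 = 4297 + 4210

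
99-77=22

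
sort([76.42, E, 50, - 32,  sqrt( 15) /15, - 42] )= [ - 42,  -  32, sqrt( 15)/15, E,  50, 76.42 ]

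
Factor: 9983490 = 2^1*3^1*5^1*11^1*30253^1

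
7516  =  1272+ 6244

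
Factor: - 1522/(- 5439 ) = 2^1* 3^(  -  1)*7^( - 2 )*37^( -1) * 761^1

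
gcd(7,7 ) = 7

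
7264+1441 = 8705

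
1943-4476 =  - 2533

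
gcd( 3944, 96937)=1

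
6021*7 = 42147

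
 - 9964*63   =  -627732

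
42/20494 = 21/10247 = 0.00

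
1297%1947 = 1297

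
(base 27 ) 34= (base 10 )85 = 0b1010101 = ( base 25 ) 3A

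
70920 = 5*14184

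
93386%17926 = 3756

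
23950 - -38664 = 62614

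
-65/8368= - 1 + 8303/8368 = -0.01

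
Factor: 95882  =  2^1*191^1*251^1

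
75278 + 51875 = 127153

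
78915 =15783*5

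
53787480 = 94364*570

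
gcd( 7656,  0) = 7656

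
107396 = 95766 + 11630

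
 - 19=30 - 49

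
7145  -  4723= 2422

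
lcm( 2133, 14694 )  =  132246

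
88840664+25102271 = 113942935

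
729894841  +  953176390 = 1683071231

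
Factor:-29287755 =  - 3^2*5^1*7^1 * 109^1*853^1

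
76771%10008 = 6715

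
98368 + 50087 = 148455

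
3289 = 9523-6234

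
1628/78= 814/39 = 20.87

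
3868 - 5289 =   -  1421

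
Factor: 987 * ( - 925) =-912975 = - 3^1*5^2*7^1*37^1*47^1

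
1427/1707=1427/1707 =0.84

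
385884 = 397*972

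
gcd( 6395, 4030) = 5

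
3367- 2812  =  555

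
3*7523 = 22569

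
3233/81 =39+74/81= 39.91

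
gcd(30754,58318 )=2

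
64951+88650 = 153601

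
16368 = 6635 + 9733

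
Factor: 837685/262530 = 167537/52506 = 2^(- 1)*3^(  -  2)*2917^( - 1)*167537^1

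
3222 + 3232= 6454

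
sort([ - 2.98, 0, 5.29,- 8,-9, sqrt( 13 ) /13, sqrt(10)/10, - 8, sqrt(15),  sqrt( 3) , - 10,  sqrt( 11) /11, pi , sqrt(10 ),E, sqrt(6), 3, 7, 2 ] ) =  [ - 10, - 9,-8, - 8, - 2.98,0,sqrt (13 )/13, sqrt ( 11) /11 , sqrt (10)/10,  sqrt(3),2 , sqrt( 6), E, 3, pi, sqrt (10), sqrt( 15 ), 5.29,7 ] 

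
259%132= 127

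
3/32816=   3/32816  =  0.00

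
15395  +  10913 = 26308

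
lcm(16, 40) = 80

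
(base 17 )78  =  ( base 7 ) 241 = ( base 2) 1111111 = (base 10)127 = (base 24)57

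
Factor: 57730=2^1*5^1*23^1*251^1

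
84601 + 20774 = 105375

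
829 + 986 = 1815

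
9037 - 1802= 7235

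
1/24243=1/24243 = 0.00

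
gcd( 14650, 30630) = 10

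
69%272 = 69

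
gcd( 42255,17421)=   3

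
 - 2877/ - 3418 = 2877/3418 = 0.84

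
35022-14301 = 20721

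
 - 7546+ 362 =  - 7184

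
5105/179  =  28+93/179 =28.52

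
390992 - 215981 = 175011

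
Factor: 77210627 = 13^1*373^1*15923^1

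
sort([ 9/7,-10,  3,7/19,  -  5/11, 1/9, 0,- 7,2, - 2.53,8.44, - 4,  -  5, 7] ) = [-10, - 7,  -  5,- 4, - 2.53 ,  -  5/11, 0, 1/9,7/19, 9/7,2,3, 7, 8.44]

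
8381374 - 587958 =7793416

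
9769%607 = 57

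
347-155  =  192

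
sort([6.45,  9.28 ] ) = [ 6.45,9.28] 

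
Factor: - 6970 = -2^1*5^1*17^1 *41^1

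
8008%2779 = 2450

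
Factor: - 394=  - 2^1*197^1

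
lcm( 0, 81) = 0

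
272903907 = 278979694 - 6075787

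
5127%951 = 372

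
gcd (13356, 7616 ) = 28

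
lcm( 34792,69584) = 69584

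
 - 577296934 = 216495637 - 793792571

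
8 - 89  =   - 81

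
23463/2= 23463/2 = 11731.50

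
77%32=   13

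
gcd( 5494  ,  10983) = 1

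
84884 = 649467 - 564583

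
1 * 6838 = 6838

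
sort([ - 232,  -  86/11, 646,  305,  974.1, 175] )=[ - 232,-86/11, 175, 305  ,  646,974.1]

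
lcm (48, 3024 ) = 3024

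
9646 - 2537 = 7109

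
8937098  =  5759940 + 3177158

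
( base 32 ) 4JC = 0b1001001101100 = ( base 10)4716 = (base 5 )122331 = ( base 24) 84C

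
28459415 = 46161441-17702026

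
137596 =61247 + 76349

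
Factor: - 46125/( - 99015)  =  75/161=3^1*5^2 * 7^( - 1 )*23^( - 1 )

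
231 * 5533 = 1278123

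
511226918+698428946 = 1209655864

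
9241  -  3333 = 5908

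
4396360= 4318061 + 78299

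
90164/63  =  1431 + 11/63 = 1431.17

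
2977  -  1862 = 1115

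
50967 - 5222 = 45745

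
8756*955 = 8361980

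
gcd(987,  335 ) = 1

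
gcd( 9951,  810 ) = 3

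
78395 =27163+51232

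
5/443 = 5/443 =0.01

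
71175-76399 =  - 5224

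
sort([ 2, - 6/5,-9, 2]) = [ - 9,-6/5, 2, 2 ] 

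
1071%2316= 1071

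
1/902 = 1/902 = 0.00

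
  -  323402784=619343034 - 942745818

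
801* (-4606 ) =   -  3689406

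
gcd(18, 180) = 18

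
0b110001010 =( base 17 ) 163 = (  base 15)1b4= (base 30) d4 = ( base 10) 394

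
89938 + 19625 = 109563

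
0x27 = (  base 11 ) 36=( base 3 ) 1110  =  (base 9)43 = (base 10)39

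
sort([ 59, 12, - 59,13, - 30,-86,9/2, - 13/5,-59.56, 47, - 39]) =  [ - 86, -59.56,  -  59, - 39, - 30,- 13/5,9/2, 12,  13,47,  59]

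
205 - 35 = 170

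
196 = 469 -273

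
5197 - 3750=1447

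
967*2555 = 2470685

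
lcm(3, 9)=9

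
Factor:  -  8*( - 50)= 400 = 2^4*5^2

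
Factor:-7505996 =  - 2^2*1876499^1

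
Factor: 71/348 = 2^(-2 ) * 3^(-1)*29^( - 1)*71^1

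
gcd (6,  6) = 6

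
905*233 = 210865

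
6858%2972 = 914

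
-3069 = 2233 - 5302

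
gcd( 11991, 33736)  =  1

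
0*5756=0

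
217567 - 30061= 187506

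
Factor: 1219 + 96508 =7^1*23^1*607^1 = 97727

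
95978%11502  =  3962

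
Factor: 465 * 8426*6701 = 2^1 * 3^1*5^1*11^1 * 31^1*383^1*6701^1 = 26255121090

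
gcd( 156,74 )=2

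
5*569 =2845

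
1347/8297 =1347/8297 = 0.16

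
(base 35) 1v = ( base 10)66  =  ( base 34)1W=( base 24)2I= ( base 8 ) 102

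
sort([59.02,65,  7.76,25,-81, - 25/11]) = [-81,-25/11,7.76, 25, 59.02, 65]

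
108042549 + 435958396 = 544000945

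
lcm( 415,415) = 415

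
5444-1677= 3767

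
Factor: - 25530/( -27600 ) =37/40  =  2^(- 3)*5^( - 1 )*37^1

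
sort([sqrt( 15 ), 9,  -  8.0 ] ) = [ - 8.0, sqrt(15 ),9] 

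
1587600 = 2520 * 630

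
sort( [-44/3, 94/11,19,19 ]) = [- 44/3, 94/11, 19,  19 ]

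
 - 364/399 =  - 1 + 5/57 = - 0.91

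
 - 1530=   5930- 7460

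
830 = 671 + 159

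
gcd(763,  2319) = 1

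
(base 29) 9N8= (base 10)8244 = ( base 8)20064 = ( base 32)81k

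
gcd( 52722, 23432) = 5858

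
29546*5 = 147730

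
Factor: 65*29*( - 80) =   -  2^4*5^2*13^1*29^1 = - 150800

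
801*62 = 49662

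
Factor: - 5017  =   - 29^1*173^1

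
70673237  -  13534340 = 57138897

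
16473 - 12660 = 3813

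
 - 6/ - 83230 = 3/41615 = 0.00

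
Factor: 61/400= 2^(  -  4)*5^( - 2 )*61^1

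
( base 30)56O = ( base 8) 11140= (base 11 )3597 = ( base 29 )5h6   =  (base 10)4704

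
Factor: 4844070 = 2^1*3^3*5^1*7^1*11^1*233^1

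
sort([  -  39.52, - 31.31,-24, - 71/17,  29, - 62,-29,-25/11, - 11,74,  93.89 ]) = [ - 62 ,  -  39.52, - 31.31, - 29, - 24,- 11, - 71/17,-25/11,29, 74,93.89]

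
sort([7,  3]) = [3, 7 ]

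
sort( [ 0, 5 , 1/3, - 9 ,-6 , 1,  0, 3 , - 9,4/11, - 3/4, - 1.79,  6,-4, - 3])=[ - 9,-9, - 6, - 4, - 3, - 1.79, - 3/4, 0,0,  1/3, 4/11, 1 , 3,5,6 ]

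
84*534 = 44856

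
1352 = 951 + 401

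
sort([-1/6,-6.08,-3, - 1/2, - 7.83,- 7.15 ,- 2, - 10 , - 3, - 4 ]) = [ - 10,-7.83, - 7.15, - 6.08, - 4, - 3, - 3, - 2, - 1/2 , - 1/6]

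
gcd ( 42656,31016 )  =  8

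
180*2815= 506700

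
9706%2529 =2119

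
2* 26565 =53130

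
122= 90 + 32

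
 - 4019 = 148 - 4167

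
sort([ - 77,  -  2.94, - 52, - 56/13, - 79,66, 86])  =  [ - 79, - 77, - 52, - 56/13, - 2.94, 66, 86] 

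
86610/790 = 109 + 50/79 =109.63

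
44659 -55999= - 11340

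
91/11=8 +3/11  =  8.27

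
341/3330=341/3330 = 0.10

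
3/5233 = 3/5233 = 0.00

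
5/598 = 5/598 = 0.01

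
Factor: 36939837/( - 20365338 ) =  - 12313279/6788446 = - 2^( - 1)*7^ ( - 1) * 11^1*61^( -1)*7949^( - 1)*1119389^1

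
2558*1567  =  4008386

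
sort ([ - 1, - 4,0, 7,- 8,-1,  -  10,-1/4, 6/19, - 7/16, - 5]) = [- 10,-8,-5, - 4, - 1, - 1,-7/16, - 1/4,0, 6/19,7 ] 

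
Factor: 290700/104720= 855/308 = 2^( -2)*3^2*5^1*7^ (-1)*11^( - 1 )*19^1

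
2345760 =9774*240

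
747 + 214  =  961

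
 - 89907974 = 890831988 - 980739962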